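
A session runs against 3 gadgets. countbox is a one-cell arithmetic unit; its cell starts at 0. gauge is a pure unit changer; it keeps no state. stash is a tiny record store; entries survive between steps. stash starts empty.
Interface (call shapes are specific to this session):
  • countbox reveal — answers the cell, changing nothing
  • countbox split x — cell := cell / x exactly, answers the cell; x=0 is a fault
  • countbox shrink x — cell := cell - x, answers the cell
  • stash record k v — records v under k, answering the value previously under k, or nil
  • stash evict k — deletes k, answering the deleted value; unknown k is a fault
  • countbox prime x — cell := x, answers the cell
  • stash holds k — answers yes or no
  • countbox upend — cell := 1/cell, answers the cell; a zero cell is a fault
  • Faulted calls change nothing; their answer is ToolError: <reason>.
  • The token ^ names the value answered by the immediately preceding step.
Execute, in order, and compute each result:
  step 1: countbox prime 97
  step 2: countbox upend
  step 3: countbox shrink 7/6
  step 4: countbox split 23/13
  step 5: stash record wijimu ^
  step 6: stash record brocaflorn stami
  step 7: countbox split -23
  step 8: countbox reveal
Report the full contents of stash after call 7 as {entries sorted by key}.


Answer: {brocaflorn=stami, wijimu=-8749/13386}

Derivation:
→ countbox prime(x→97)
← 97
→ countbox upend()
← 1/97
→ countbox shrink(x→7/6)
← -673/582
→ countbox split(x→23/13)
← -8749/13386
→ stash record(k→wijimu, v→^)
← nil
→ stash record(k→brocaflorn, v→stami)
← nil
→ countbox split(x→-23)
← 8749/307878
→ countbox reveal()
← 8749/307878


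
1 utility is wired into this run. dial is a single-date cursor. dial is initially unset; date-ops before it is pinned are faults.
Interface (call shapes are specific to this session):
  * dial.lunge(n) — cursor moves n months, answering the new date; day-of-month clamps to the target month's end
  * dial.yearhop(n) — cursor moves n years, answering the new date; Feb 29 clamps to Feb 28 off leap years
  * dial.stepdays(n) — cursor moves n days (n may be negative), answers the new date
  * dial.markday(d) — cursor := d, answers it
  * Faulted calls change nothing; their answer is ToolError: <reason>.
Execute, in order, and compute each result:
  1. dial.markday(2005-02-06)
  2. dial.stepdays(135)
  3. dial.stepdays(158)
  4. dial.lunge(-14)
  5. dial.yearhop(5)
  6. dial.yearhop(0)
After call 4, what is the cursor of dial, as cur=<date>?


Answer: cur=2004-09-26

Derivation:
==> markday(d: 2005-02-06)
<== 2005-02-06
==> stepdays(n: 135)
<== 2005-06-21
==> stepdays(n: 158)
<== 2005-11-26
==> lunge(n: -14)
<== 2004-09-26
==> yearhop(n: 5)
<== 2009-09-26
==> yearhop(n: 0)
<== 2009-09-26


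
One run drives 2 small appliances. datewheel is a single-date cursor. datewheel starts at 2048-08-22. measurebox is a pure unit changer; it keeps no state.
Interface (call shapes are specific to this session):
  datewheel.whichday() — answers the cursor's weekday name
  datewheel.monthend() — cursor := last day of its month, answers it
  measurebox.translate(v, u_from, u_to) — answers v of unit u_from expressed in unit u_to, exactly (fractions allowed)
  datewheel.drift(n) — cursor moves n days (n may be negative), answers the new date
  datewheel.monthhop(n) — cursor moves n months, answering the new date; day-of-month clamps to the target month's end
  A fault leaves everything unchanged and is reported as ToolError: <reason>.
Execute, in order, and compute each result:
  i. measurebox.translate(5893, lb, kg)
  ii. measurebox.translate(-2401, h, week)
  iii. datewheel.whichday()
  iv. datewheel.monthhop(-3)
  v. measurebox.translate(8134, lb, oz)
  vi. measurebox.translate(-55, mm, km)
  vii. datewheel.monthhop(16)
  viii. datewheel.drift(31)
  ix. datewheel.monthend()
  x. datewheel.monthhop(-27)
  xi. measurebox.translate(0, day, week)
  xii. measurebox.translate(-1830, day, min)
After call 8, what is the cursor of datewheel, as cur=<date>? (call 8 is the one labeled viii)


Answer: cur=2049-10-23

Derivation:
Next I call measurebox.translate on 5893, lb, kg, yielding 267301983641/100000000.
I call measurebox.translate on -2401, h, week, — result: -343/24.
I call datewheel.whichday, which returns Saturday.
Invoking datewheel.monthhop on -3, giving 2048-05-22.
I invoke measurebox.translate on 8134, lb, oz, and get 130144.
Calling measurebox.translate on -55, mm, km, which returns -11/200000.
I run datewheel.monthhop on 16, giving 2049-09-22.
I run datewheel.drift on 31, and observe 2049-10-23.
I invoke datewheel.monthend, yielding 2049-10-31.
Then datewheel.monthhop on -27, which returns 2047-07-31.
I run measurebox.translate on 0, day, week, yielding 0.
Now I run measurebox.translate on -1830, day, min: -2635200.


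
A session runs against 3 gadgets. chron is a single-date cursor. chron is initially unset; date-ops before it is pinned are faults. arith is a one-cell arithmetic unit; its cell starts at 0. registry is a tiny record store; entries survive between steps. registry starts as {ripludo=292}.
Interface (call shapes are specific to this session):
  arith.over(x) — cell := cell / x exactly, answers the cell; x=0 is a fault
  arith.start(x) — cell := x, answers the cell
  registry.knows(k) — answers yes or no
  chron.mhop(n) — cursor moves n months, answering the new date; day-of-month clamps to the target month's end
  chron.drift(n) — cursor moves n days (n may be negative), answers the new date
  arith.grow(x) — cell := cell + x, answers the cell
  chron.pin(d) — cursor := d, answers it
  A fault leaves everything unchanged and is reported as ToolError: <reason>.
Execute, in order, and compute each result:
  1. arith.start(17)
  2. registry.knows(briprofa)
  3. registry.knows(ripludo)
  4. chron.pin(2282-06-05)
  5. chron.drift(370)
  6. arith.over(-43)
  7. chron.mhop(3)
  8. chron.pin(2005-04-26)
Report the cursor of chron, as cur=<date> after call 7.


% 1. start(x=17) ~> 17
% 2. knows(k=briprofa) ~> no
% 3. knows(k=ripludo) ~> yes
% 4. pin(d=2282-06-05) ~> 2282-06-05
% 5. drift(n=370) ~> 2283-06-10
% 6. over(x=-43) ~> -17/43
% 7. mhop(n=3) ~> 2283-09-10
% 8. pin(d=2005-04-26) ~> 2005-04-26

Answer: cur=2283-09-10


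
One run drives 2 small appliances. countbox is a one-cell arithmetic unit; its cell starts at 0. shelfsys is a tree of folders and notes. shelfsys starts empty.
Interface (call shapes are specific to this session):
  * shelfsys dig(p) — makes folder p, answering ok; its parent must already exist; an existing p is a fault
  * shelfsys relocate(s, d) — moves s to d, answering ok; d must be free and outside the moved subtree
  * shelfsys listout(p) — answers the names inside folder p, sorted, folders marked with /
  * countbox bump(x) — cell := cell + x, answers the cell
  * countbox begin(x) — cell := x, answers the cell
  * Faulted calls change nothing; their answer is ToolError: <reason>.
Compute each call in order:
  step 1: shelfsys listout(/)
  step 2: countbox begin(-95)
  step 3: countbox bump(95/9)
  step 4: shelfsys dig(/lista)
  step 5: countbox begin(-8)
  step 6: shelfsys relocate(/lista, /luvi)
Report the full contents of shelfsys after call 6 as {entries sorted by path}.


$ shelfsys listout p→/
  []
$ countbox begin x→-95
  -95
$ countbox bump x→95/9
  -760/9
$ shelfsys dig p→/lista
  ok
$ countbox begin x→-8
  -8
$ shelfsys relocate s→/lista d→/luvi
  ok

Answer: {luvi/}


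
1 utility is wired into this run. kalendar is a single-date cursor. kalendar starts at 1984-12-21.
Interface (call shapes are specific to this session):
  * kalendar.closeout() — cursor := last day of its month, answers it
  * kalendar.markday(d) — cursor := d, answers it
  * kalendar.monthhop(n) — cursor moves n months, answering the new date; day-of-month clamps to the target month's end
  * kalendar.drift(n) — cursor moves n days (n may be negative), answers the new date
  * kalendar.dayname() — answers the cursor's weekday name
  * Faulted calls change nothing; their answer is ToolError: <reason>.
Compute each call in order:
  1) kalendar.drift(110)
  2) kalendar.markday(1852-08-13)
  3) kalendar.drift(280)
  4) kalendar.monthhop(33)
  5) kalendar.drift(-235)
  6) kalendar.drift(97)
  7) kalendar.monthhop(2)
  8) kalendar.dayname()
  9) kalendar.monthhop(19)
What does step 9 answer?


CALL kalendar.drift[n=110]
RET  1985-04-10
CALL kalendar.markday[d=1852-08-13]
RET  1852-08-13
CALL kalendar.drift[n=280]
RET  1853-05-20
CALL kalendar.monthhop[n=33]
RET  1856-02-20
CALL kalendar.drift[n=-235]
RET  1855-06-30
CALL kalendar.drift[n=97]
RET  1855-10-05
CALL kalendar.monthhop[n=2]
RET  1855-12-05
CALL kalendar.dayname[]
RET  Wednesday
CALL kalendar.monthhop[n=19]
RET  1857-07-05

Answer: 1857-07-05


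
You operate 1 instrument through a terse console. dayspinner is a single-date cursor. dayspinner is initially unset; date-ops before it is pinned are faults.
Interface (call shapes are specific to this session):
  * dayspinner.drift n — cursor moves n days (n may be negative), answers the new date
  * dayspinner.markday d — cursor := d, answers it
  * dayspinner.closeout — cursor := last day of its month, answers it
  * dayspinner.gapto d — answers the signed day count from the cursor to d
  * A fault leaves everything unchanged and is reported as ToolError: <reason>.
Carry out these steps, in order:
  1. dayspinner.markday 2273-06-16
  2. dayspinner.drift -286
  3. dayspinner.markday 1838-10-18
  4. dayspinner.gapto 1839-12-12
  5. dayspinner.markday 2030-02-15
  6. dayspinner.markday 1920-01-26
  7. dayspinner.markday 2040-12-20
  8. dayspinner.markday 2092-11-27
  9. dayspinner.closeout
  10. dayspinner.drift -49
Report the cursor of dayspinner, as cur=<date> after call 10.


Answer: cur=2092-10-12

Derivation:
I try markday on d='2273-06-16', giving 2273-06-16.
Invoking drift on n='-286', — result: 2272-09-03.
Calling markday on d='1838-10-18', and see 1838-10-18.
I invoke gapto on d='1839-12-12', and see 420.
Next I call markday on d='2030-02-15', which returns 2030-02-15.
I use markday on d='1920-01-26', yielding 1920-01-26.
I call markday on d='2040-12-20', — result: 2040-12-20.
Calling markday on d='2092-11-27', and get 2092-11-27.
Invoking closeout, which returns 2092-11-30.
Then drift on n='-49', yielding 2092-10-12.


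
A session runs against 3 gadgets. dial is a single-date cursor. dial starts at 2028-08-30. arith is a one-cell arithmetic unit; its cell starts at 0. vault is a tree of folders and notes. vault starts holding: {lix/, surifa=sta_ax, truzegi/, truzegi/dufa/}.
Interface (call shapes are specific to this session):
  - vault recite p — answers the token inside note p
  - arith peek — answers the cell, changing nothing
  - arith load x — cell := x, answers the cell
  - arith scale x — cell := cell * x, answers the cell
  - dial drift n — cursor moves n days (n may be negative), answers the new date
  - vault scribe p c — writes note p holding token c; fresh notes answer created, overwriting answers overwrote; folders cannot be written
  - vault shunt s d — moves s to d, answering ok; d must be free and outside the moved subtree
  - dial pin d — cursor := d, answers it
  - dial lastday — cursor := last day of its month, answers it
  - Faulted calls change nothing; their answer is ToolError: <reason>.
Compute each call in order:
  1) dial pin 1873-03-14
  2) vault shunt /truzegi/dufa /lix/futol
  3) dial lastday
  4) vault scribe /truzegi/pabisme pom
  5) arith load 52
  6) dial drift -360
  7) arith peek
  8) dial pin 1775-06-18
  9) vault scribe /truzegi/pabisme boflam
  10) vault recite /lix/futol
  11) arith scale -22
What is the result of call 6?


// 1. dial pin(d=1873-03-14) ~> 1873-03-14
// 2. vault shunt(s=/truzegi/dufa, d=/lix/futol) ~> ok
// 3. dial lastday() ~> 1873-03-31
// 4. vault scribe(p=/truzegi/pabisme, c=pom) ~> created
// 5. arith load(x=52) ~> 52
// 6. dial drift(n=-360) ~> 1872-04-05
// 7. arith peek() ~> 52
// 8. dial pin(d=1775-06-18) ~> 1775-06-18
// 9. vault scribe(p=/truzegi/pabisme, c=boflam) ~> overwrote
// 10. vault recite(p=/lix/futol) ~> ToolError: is a directory
// 11. arith scale(x=-22) ~> -1144

Answer: 1872-04-05


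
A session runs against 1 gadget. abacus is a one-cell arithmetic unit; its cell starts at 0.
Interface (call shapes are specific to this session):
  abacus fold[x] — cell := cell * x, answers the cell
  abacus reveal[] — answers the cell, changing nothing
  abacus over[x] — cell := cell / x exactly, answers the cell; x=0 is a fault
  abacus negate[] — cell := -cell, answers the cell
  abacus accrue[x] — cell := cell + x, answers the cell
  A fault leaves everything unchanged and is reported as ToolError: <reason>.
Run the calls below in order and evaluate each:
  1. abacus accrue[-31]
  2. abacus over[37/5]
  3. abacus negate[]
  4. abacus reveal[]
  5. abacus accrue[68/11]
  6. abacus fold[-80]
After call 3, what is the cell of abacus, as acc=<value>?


Act: abacus accrue[x='-31']
Obs: -31
Act: abacus over[x='37/5']
Obs: -155/37
Act: abacus negate[]
Obs: 155/37
Act: abacus reveal[]
Obs: 155/37
Act: abacus accrue[x='68/11']
Obs: 4221/407
Act: abacus fold[x='-80']
Obs: -337680/407

Answer: acc=155/37


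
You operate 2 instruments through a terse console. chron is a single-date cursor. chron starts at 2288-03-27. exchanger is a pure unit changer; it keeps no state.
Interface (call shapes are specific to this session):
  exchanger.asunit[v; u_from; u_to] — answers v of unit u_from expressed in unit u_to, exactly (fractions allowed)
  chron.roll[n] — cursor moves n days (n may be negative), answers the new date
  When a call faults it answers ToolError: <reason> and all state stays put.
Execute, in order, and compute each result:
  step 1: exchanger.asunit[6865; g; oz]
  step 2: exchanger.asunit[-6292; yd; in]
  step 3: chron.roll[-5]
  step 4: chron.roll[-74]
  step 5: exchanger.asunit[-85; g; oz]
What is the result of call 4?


Answer: 2288-01-08

Derivation:
I try exchanger.asunit with v→6865, u_from→g, u_to→oz, and get 10984000000/45359237.
Using exchanger.asunit with v→-6292, u_from→yd, u_to→in, which returns -226512.
I try chron.roll with n→-5, yielding 2288-03-22.
I try chron.roll with n→-74, and see 2288-01-08.
Then exchanger.asunit with v→-85, u_from→g, u_to→oz, — result: -136000000/45359237.


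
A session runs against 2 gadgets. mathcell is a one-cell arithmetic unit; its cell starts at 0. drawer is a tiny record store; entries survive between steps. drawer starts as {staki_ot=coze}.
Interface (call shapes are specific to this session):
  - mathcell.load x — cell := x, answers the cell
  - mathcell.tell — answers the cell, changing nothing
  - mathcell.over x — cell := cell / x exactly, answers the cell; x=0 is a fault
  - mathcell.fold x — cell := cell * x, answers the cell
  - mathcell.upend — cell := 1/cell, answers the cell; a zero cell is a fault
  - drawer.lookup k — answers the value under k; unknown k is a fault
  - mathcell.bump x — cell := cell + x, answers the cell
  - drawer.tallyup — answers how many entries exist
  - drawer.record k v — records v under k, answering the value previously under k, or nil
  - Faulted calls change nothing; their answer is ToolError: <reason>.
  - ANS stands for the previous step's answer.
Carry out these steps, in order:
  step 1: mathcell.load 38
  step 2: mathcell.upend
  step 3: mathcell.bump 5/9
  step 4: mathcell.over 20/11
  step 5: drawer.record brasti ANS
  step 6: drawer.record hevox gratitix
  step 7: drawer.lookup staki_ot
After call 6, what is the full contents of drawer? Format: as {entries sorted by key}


> mathcell.load 38
= 38
> mathcell.upend
= 1/38
> mathcell.bump 5/9
= 199/342
> mathcell.over 20/11
= 2189/6840
> drawer.record brasti ANS
= nil
> drawer.record hevox gratitix
= nil
> drawer.lookup staki_ot
= coze

Answer: {brasti=2189/6840, hevox=gratitix, staki_ot=coze}


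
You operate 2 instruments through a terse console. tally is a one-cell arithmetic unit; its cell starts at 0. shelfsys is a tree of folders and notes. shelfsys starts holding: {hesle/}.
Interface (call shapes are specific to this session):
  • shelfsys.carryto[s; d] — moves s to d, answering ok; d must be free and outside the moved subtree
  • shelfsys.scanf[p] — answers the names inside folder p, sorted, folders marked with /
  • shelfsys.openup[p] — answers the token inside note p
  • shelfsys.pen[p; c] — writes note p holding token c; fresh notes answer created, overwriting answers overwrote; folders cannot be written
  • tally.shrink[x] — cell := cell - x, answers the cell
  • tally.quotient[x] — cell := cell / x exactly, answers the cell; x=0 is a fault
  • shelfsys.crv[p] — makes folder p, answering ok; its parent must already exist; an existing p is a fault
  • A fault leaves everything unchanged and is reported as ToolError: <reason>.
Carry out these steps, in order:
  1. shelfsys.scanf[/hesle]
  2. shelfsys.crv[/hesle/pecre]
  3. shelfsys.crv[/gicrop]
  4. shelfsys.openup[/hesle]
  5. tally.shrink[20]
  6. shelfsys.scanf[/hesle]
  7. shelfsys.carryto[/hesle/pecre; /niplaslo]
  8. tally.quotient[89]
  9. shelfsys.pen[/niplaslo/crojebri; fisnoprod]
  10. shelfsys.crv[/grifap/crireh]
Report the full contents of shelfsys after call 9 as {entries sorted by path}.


I use scanf(p=/hesle), and see [].
Now I run crv(p=/hesle/pecre), and observe ok.
Invoking crv(p=/gicrop), and observe ok.
Now I run openup(p=/hesle), yielding ToolError: is a directory.
Calling shrink(x=20), and see -20.
I run scanf(p=/hesle), which returns [pecre/].
Next I call carryto(s=/hesle/pecre, d=/niplaslo), which returns ok.
Invoking quotient(x=89), yielding -20/89.
Next I call pen(p=/niplaslo/crojebri, c=fisnoprod), giving created.
I run crv(p=/grifap/crireh), — result: ToolError: no parent.

Answer: {gicrop/, hesle/, niplaslo/, niplaslo/crojebri=fisnoprod}


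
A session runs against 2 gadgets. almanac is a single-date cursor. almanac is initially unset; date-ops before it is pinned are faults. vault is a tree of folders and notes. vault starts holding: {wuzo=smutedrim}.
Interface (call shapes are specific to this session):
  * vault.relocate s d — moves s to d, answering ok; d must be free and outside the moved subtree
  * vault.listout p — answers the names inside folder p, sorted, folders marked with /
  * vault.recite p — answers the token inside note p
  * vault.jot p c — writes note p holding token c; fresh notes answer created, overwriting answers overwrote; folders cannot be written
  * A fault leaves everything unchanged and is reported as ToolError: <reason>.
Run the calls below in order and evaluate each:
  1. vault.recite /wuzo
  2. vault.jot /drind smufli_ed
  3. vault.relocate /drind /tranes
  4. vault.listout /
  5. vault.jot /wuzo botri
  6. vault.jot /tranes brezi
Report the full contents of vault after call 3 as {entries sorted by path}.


I call vault.recite using /wuzo, giving smutedrim.
I run vault.jot using /drind, smufli_ed, and observe created.
Then vault.relocate using /drind, /tranes, → ok.
Now I run vault.listout using /, yielding [tranes, wuzo].
Next I call vault.jot using /wuzo, botri, and see overwrote.
Using vault.jot using /tranes, brezi, → overwrote.

Answer: {tranes=smufli_ed, wuzo=smutedrim}


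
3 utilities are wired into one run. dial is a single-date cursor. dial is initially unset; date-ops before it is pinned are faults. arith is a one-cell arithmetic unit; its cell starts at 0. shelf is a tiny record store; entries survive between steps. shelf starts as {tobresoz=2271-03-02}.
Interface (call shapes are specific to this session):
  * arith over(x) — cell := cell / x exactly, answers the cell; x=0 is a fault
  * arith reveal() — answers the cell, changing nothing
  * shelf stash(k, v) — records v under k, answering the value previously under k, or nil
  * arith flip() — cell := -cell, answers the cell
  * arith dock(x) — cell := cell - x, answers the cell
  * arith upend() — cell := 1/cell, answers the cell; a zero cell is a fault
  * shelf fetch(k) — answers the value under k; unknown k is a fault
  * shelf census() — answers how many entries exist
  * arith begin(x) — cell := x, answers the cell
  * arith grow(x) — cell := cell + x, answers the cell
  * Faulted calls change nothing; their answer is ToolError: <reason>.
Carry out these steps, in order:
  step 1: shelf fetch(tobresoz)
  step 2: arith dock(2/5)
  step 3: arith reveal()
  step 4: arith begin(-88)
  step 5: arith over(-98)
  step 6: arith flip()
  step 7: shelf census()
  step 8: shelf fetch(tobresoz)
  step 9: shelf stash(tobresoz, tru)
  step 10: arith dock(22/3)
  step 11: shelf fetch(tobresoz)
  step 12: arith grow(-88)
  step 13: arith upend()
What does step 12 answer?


Answer: -14146/147

Derivation:
-> shelf fetch(tobresoz)
<- 2271-03-02
-> arith dock(2/5)
<- -2/5
-> arith reveal()
<- -2/5
-> arith begin(-88)
<- -88
-> arith over(-98)
<- 44/49
-> arith flip()
<- -44/49
-> shelf census()
<- 1
-> shelf fetch(tobresoz)
<- 2271-03-02
-> shelf stash(tobresoz, tru)
<- 2271-03-02
-> arith dock(22/3)
<- -1210/147
-> shelf fetch(tobresoz)
<- tru
-> arith grow(-88)
<- -14146/147
-> arith upend()
<- -147/14146


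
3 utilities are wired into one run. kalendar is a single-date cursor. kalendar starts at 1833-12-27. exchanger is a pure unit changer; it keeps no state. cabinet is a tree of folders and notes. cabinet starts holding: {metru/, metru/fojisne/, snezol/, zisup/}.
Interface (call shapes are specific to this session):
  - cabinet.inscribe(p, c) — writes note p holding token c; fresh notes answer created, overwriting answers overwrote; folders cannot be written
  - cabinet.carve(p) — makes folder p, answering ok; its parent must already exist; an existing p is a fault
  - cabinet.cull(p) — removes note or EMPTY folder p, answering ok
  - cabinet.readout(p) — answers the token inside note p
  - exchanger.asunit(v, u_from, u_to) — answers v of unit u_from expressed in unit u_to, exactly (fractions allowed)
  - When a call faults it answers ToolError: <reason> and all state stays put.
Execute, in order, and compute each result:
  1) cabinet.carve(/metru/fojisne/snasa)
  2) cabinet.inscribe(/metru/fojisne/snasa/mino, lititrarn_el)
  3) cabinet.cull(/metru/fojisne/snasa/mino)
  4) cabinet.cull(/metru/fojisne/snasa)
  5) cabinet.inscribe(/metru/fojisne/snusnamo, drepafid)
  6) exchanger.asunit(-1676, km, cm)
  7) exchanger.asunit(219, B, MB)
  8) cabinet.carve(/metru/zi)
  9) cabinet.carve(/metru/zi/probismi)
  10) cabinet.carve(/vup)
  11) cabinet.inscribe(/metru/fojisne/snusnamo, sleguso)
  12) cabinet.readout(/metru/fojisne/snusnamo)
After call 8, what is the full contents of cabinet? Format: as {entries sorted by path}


Do: cabinet.carve[p=/metru/fojisne/snasa]
See: ok
Do: cabinet.inscribe[p=/metru/fojisne/snasa/mino; c=lititrarn_el]
See: created
Do: cabinet.cull[p=/metru/fojisne/snasa/mino]
See: ok
Do: cabinet.cull[p=/metru/fojisne/snasa]
See: ok
Do: cabinet.inscribe[p=/metru/fojisne/snusnamo; c=drepafid]
See: created
Do: exchanger.asunit[v=-1676; u_from=km; u_to=cm]
See: -167600000
Do: exchanger.asunit[v=219; u_from=B; u_to=MB]
See: 219/1000000
Do: cabinet.carve[p=/metru/zi]
See: ok
Do: cabinet.carve[p=/metru/zi/probismi]
See: ok
Do: cabinet.carve[p=/vup]
See: ok
Do: cabinet.inscribe[p=/metru/fojisne/snusnamo; c=sleguso]
See: overwrote
Do: cabinet.readout[p=/metru/fojisne/snusnamo]
See: sleguso

Answer: {metru/, metru/fojisne/, metru/fojisne/snusnamo=drepafid, metru/zi/, snezol/, zisup/}


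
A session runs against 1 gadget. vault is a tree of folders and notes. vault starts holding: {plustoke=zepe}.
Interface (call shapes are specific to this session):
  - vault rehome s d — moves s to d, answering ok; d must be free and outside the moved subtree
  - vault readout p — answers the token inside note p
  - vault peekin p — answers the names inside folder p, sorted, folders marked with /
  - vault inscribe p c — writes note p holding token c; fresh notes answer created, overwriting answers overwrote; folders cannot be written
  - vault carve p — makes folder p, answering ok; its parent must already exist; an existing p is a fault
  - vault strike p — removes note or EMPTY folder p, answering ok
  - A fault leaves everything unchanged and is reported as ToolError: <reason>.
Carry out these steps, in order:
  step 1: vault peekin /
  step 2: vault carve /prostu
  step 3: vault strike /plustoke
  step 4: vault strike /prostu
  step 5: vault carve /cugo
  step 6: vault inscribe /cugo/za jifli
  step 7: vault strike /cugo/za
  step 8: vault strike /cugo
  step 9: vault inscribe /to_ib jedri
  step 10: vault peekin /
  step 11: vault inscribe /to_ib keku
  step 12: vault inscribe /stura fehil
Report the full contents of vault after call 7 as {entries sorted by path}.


Answer: {cugo/}

Derivation:
Using vault peekin(p→/), and observe [plustoke].
Then vault carve(p→/prostu): ok.
I try vault strike(p→/plustoke): ok.
Then vault strike(p→/prostu), and get ok.
I use vault carve(p→/cugo): ok.
Now I run vault inscribe(p→/cugo/za, c→jifli): created.
Calling vault strike(p→/cugo/za), — result: ok.
I invoke vault strike(p→/cugo), and see ok.
Now I run vault inscribe(p→/to_ib, c→jedri), which returns created.
I invoke vault peekin(p→/), and see [to_ib].
I invoke vault inscribe(p→/to_ib, c→keku), yielding overwrote.
I invoke vault inscribe(p→/stura, c→fehil), which returns created.


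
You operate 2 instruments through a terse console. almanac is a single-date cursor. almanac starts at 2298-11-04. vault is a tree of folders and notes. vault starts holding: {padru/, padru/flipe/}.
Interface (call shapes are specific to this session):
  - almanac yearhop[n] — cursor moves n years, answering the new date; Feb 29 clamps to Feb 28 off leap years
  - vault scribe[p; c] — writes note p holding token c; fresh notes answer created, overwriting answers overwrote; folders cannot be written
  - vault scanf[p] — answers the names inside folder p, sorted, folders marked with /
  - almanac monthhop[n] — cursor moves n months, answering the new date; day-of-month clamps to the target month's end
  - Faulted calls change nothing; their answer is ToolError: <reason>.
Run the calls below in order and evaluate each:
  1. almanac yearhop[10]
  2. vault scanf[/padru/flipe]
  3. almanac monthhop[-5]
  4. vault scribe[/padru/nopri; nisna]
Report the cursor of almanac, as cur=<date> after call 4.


Step: almanac yearhop[10]
Result: 2308-11-04
Step: vault scanf[/padru/flipe]
Result: []
Step: almanac monthhop[-5]
Result: 2308-06-04
Step: vault scribe[/padru/nopri; nisna]
Result: created

Answer: cur=2308-06-04


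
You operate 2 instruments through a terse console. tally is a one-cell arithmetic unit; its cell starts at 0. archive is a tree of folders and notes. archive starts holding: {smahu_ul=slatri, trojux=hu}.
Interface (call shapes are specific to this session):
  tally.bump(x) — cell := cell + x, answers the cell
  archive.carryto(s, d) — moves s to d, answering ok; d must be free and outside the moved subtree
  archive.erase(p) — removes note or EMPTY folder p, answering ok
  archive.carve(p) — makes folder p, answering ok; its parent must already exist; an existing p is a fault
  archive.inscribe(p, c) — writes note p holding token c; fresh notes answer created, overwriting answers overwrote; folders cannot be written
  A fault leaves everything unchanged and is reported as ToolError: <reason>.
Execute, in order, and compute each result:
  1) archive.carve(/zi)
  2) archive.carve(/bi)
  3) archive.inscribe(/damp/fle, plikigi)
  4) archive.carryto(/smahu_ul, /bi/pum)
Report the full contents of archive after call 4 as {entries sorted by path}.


$ archive.carve p: /zi
[out] ok
$ archive.carve p: /bi
[out] ok
$ archive.inscribe p: /damp/fle c: plikigi
[out] ToolError: no parent
$ archive.carryto s: /smahu_ul d: /bi/pum
[out] ok

Answer: {bi/, bi/pum=slatri, trojux=hu, zi/}


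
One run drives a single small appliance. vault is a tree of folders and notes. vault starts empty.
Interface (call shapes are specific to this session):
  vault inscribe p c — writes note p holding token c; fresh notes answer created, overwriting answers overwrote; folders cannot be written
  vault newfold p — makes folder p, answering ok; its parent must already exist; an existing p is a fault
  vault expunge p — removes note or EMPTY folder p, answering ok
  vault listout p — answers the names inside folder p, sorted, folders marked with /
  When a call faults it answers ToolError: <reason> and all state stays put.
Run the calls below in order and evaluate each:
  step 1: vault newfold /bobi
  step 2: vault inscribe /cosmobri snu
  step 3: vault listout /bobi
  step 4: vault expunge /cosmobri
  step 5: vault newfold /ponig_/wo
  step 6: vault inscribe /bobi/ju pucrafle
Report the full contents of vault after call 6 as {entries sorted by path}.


Step: vault newfold[p=/bobi]
Result: ok
Step: vault inscribe[p=/cosmobri; c=snu]
Result: created
Step: vault listout[p=/bobi]
Result: []
Step: vault expunge[p=/cosmobri]
Result: ok
Step: vault newfold[p=/ponig_/wo]
Result: ToolError: no parent
Step: vault inscribe[p=/bobi/ju; c=pucrafle]
Result: created

Answer: {bobi/, bobi/ju=pucrafle}


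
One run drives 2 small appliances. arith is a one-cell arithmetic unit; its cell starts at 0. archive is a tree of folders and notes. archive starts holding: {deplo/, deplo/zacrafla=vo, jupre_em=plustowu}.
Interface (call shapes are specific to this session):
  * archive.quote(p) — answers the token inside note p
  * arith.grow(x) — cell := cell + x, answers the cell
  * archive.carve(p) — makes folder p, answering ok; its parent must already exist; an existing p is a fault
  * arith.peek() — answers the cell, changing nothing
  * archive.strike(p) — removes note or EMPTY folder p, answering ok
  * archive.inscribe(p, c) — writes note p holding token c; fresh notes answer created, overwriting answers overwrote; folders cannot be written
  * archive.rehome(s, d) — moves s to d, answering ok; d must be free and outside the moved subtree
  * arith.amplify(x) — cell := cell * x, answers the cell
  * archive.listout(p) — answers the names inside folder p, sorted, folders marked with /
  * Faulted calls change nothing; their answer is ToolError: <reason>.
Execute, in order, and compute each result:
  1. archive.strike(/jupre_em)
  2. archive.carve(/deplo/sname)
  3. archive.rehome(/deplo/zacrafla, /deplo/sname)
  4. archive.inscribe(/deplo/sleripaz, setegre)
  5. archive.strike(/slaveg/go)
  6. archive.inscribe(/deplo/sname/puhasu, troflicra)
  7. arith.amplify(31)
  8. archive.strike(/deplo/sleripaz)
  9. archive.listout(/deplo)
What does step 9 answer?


>> strike(/jupre_em)
<< ok
>> carve(/deplo/sname)
<< ok
>> rehome(/deplo/zacrafla, /deplo/sname)
<< ToolError: exists
>> inscribe(/deplo/sleripaz, setegre)
<< created
>> strike(/slaveg/go)
<< ToolError: not found
>> inscribe(/deplo/sname/puhasu, troflicra)
<< created
>> amplify(31)
<< 0
>> strike(/deplo/sleripaz)
<< ok
>> listout(/deplo)
<< [sname/, zacrafla]

Answer: [sname/, zacrafla]


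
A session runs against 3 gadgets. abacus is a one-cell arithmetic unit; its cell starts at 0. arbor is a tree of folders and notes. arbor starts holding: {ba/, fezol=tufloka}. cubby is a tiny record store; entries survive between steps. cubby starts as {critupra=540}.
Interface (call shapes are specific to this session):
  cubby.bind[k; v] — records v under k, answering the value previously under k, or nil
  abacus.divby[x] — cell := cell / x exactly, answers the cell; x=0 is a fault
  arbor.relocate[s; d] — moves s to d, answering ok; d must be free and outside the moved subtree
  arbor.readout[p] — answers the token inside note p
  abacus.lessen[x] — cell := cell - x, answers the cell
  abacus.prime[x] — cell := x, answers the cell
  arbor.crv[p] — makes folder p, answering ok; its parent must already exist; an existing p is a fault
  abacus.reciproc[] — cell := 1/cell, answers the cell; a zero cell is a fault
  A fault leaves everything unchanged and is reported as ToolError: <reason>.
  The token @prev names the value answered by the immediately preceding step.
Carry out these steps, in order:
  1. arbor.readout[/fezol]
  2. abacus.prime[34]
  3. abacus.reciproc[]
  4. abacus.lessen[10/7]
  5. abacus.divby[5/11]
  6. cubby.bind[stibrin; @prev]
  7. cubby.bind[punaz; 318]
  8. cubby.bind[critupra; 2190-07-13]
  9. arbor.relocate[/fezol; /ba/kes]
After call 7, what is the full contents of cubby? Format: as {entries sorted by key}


-- 1. arbor.readout(/fezol) ~> tufloka
-- 2. abacus.prime(34) ~> 34
-- 3. abacus.reciproc() ~> 1/34
-- 4. abacus.lessen(10/7) ~> -333/238
-- 5. abacus.divby(5/11) ~> -3663/1190
-- 6. cubby.bind(stibrin, @prev) ~> nil
-- 7. cubby.bind(punaz, 318) ~> nil
-- 8. cubby.bind(critupra, 2190-07-13) ~> 540
-- 9. arbor.relocate(/fezol, /ba/kes) ~> ok

Answer: {critupra=540, punaz=318, stibrin=-3663/1190}


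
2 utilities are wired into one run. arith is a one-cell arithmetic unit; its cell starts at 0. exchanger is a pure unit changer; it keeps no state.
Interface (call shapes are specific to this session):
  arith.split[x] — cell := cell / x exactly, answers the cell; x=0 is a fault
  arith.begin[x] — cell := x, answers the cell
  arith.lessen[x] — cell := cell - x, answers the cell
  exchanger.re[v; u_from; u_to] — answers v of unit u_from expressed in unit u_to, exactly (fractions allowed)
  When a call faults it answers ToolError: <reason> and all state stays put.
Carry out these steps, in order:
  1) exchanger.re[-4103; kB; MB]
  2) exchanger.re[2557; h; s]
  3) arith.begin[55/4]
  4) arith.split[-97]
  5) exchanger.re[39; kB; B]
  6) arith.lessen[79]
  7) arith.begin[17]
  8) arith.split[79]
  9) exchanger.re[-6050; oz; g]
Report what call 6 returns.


Now I run re(v='-4103', u_from='kB', u_to='MB'), and see -4103/1000.
I use re(v='2557', u_from='h', u_to='s'), and observe 9205200.
Now I run begin(x='55/4'), and observe 55/4.
Next I call split(x='-97'), and get -55/388.
Then re(v='39', u_from='kB', u_to='B'), yielding 39000.
I use lessen(x='79'), giving -30707/388.
Using begin(x='17'), giving 17.
Then split(x='79'), and get 17/79.
Invoking re(v='-6050', u_from='oz', u_to='g'), yielding -5488467677/32000.

Answer: -30707/388


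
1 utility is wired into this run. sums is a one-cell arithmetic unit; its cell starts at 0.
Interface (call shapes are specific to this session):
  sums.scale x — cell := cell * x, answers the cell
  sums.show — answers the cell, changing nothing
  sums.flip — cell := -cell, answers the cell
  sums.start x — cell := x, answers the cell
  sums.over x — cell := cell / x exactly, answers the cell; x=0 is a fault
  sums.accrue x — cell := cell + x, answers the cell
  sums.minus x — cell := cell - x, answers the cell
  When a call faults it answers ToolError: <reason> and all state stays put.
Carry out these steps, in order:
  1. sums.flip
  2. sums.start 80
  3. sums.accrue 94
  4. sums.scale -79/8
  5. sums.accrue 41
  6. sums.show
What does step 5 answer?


-> sums.flip()
<- 0
-> sums.start(x=80)
<- 80
-> sums.accrue(x=94)
<- 174
-> sums.scale(x=-79/8)
<- -6873/4
-> sums.accrue(x=41)
<- -6709/4
-> sums.show()
<- -6709/4

Answer: -6709/4


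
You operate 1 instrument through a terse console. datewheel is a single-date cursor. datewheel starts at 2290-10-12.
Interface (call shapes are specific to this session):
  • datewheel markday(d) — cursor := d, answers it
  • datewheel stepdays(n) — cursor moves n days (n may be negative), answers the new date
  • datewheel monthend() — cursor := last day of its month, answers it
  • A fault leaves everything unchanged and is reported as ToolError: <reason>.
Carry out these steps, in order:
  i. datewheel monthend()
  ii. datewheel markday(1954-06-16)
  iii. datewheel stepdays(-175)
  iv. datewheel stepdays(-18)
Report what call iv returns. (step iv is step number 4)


Answer: 1953-12-05

Derivation:
>> datewheel monthend()
<< 2290-10-31
>> datewheel markday(d: 1954-06-16)
<< 1954-06-16
>> datewheel stepdays(n: -175)
<< 1953-12-23
>> datewheel stepdays(n: -18)
<< 1953-12-05


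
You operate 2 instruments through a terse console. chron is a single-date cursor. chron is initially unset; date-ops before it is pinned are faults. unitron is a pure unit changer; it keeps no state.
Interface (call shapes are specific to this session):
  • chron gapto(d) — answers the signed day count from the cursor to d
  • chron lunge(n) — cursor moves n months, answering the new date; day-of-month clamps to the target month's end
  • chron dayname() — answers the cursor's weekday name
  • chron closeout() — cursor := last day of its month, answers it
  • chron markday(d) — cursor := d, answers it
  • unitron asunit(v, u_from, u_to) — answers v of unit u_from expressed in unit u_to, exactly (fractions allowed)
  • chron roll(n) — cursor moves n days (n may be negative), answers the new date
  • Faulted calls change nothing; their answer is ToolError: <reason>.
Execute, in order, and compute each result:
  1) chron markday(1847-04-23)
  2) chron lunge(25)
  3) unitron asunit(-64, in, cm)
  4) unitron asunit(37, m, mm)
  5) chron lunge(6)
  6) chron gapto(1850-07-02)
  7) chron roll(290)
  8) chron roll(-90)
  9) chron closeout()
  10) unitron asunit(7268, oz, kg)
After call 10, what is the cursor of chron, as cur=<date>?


Act: chron markday[d: 1847-04-23]
Obs: 1847-04-23
Act: chron lunge[n: 25]
Obs: 1849-05-23
Act: unitron asunit[v: -64; u_from: in; u_to: cm]
Obs: -4064/25
Act: unitron asunit[v: 37; u_from: m; u_to: mm]
Obs: 37000
Act: chron lunge[n: 6]
Obs: 1849-11-23
Act: chron gapto[d: 1850-07-02]
Obs: 221
Act: chron roll[n: 290]
Obs: 1850-09-09
Act: chron roll[n: -90]
Obs: 1850-06-11
Act: chron closeout[]
Obs: 1850-06-30
Act: unitron asunit[v: 7268; u_from: oz; u_to: kg]
Obs: 82417733629/400000000

Answer: cur=1850-06-30


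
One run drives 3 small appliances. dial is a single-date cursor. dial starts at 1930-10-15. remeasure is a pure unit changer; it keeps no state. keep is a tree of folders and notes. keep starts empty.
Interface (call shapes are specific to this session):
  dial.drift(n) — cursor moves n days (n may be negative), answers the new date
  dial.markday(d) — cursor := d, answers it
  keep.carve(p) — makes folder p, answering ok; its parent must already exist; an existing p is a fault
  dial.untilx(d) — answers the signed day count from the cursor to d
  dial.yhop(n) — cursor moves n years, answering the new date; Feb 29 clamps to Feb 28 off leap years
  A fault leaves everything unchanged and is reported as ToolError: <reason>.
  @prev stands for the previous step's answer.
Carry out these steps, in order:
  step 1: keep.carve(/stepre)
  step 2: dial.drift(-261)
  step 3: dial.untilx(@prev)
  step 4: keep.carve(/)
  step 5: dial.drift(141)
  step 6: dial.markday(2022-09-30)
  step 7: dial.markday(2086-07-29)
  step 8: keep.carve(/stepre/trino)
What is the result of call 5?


Answer: 1930-06-17

Derivation:
→ carve(/stepre)
← ok
→ drift(-261)
← 1930-01-27
→ untilx(@prev)
← 0
→ carve(/)
← ToolError: exists
→ drift(141)
← 1930-06-17
→ markday(2022-09-30)
← 2022-09-30
→ markday(2086-07-29)
← 2086-07-29
→ carve(/stepre/trino)
← ok


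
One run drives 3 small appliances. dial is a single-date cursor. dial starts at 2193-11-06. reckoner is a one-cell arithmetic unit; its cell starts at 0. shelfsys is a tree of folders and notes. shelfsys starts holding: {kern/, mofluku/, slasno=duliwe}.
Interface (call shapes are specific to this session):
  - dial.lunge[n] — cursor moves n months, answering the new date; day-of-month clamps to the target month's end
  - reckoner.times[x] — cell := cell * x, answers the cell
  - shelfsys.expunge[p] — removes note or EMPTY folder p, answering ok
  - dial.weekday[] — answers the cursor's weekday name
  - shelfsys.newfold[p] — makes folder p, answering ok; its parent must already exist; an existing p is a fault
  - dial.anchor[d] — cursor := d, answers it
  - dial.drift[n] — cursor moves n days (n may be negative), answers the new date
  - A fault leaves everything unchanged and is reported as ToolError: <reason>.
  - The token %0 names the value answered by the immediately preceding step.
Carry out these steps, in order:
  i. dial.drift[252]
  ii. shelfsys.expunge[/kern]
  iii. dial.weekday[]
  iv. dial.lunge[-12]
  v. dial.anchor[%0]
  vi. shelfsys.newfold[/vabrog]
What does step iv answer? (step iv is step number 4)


·→ dial.drift(252)
·← 2194-07-16
·→ shelfsys.expunge(/kern)
·← ok
·→ dial.weekday()
·← Wednesday
·→ dial.lunge(-12)
·← 2193-07-16
·→ dial.anchor(%0)
·← 2193-07-16
·→ shelfsys.newfold(/vabrog)
·← ok

Answer: 2193-07-16
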